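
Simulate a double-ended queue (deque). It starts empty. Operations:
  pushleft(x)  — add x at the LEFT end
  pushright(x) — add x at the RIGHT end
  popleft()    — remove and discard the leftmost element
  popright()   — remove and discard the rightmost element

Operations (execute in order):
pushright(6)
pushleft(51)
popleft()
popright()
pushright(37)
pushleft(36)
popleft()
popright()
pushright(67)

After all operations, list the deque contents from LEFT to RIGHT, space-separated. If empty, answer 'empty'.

pushright(6): [6]
pushleft(51): [51, 6]
popleft(): [6]
popright(): []
pushright(37): [37]
pushleft(36): [36, 37]
popleft(): [37]
popright(): []
pushright(67): [67]

Answer: 67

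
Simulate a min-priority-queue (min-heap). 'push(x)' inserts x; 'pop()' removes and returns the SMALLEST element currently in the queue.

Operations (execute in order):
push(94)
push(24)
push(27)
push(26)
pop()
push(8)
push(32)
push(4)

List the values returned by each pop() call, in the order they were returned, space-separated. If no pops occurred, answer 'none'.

push(94): heap contents = [94]
push(24): heap contents = [24, 94]
push(27): heap contents = [24, 27, 94]
push(26): heap contents = [24, 26, 27, 94]
pop() → 24: heap contents = [26, 27, 94]
push(8): heap contents = [8, 26, 27, 94]
push(32): heap contents = [8, 26, 27, 32, 94]
push(4): heap contents = [4, 8, 26, 27, 32, 94]

Answer: 24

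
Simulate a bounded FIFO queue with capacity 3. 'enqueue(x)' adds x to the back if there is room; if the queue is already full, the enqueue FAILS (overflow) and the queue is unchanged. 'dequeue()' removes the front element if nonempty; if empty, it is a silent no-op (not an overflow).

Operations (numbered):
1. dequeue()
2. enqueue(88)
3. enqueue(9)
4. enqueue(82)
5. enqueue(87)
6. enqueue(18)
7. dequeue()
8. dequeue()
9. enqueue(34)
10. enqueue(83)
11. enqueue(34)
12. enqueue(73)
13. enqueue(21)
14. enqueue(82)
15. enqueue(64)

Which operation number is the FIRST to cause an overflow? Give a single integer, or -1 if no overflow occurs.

1. dequeue(): empty, no-op, size=0
2. enqueue(88): size=1
3. enqueue(9): size=2
4. enqueue(82): size=3
5. enqueue(87): size=3=cap → OVERFLOW (fail)
6. enqueue(18): size=3=cap → OVERFLOW (fail)
7. dequeue(): size=2
8. dequeue(): size=1
9. enqueue(34): size=2
10. enqueue(83): size=3
11. enqueue(34): size=3=cap → OVERFLOW (fail)
12. enqueue(73): size=3=cap → OVERFLOW (fail)
13. enqueue(21): size=3=cap → OVERFLOW (fail)
14. enqueue(82): size=3=cap → OVERFLOW (fail)
15. enqueue(64): size=3=cap → OVERFLOW (fail)

Answer: 5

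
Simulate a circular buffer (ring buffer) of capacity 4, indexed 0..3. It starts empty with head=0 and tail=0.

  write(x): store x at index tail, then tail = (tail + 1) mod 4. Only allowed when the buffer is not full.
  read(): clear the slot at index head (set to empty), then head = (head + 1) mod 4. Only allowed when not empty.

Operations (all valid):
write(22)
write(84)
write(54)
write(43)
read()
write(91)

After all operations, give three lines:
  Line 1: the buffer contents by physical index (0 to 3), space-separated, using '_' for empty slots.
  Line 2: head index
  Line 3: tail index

write(22): buf=[22 _ _ _], head=0, tail=1, size=1
write(84): buf=[22 84 _ _], head=0, tail=2, size=2
write(54): buf=[22 84 54 _], head=0, tail=3, size=3
write(43): buf=[22 84 54 43], head=0, tail=0, size=4
read(): buf=[_ 84 54 43], head=1, tail=0, size=3
write(91): buf=[91 84 54 43], head=1, tail=1, size=4

Answer: 91 84 54 43
1
1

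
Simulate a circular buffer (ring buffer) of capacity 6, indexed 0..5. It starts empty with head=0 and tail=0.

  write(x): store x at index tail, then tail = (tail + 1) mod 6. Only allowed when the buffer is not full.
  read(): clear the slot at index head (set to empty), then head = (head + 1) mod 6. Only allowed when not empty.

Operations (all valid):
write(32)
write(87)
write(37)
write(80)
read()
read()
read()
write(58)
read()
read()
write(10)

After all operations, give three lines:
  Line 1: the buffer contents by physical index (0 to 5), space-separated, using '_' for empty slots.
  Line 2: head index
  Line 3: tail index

write(32): buf=[32 _ _ _ _ _], head=0, tail=1, size=1
write(87): buf=[32 87 _ _ _ _], head=0, tail=2, size=2
write(37): buf=[32 87 37 _ _ _], head=0, tail=3, size=3
write(80): buf=[32 87 37 80 _ _], head=0, tail=4, size=4
read(): buf=[_ 87 37 80 _ _], head=1, tail=4, size=3
read(): buf=[_ _ 37 80 _ _], head=2, tail=4, size=2
read(): buf=[_ _ _ 80 _ _], head=3, tail=4, size=1
write(58): buf=[_ _ _ 80 58 _], head=3, tail=5, size=2
read(): buf=[_ _ _ _ 58 _], head=4, tail=5, size=1
read(): buf=[_ _ _ _ _ _], head=5, tail=5, size=0
write(10): buf=[_ _ _ _ _ 10], head=5, tail=0, size=1

Answer: _ _ _ _ _ 10
5
0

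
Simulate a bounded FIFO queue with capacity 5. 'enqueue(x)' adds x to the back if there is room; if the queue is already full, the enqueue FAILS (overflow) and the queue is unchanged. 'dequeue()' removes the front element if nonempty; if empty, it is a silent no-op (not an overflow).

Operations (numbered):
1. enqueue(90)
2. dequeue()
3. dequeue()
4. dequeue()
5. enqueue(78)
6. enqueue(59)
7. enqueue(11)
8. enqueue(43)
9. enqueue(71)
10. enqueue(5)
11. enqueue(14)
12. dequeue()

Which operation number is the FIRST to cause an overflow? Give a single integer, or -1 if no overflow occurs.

Answer: 10

Derivation:
1. enqueue(90): size=1
2. dequeue(): size=0
3. dequeue(): empty, no-op, size=0
4. dequeue(): empty, no-op, size=0
5. enqueue(78): size=1
6. enqueue(59): size=2
7. enqueue(11): size=3
8. enqueue(43): size=4
9. enqueue(71): size=5
10. enqueue(5): size=5=cap → OVERFLOW (fail)
11. enqueue(14): size=5=cap → OVERFLOW (fail)
12. dequeue(): size=4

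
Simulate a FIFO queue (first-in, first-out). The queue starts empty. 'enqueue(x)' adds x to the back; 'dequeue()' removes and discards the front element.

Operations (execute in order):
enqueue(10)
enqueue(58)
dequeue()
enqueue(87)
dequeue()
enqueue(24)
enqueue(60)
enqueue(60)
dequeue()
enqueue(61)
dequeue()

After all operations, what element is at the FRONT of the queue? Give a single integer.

Answer: 60

Derivation:
enqueue(10): queue = [10]
enqueue(58): queue = [10, 58]
dequeue(): queue = [58]
enqueue(87): queue = [58, 87]
dequeue(): queue = [87]
enqueue(24): queue = [87, 24]
enqueue(60): queue = [87, 24, 60]
enqueue(60): queue = [87, 24, 60, 60]
dequeue(): queue = [24, 60, 60]
enqueue(61): queue = [24, 60, 60, 61]
dequeue(): queue = [60, 60, 61]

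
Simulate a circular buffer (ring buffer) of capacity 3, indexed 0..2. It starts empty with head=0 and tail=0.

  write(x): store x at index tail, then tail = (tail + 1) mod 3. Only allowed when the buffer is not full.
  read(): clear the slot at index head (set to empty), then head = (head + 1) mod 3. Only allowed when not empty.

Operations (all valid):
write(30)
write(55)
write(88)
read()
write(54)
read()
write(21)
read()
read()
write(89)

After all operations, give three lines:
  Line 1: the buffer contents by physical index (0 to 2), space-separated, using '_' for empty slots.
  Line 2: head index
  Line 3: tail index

write(30): buf=[30 _ _], head=0, tail=1, size=1
write(55): buf=[30 55 _], head=0, tail=2, size=2
write(88): buf=[30 55 88], head=0, tail=0, size=3
read(): buf=[_ 55 88], head=1, tail=0, size=2
write(54): buf=[54 55 88], head=1, tail=1, size=3
read(): buf=[54 _ 88], head=2, tail=1, size=2
write(21): buf=[54 21 88], head=2, tail=2, size=3
read(): buf=[54 21 _], head=0, tail=2, size=2
read(): buf=[_ 21 _], head=1, tail=2, size=1
write(89): buf=[_ 21 89], head=1, tail=0, size=2

Answer: _ 21 89
1
0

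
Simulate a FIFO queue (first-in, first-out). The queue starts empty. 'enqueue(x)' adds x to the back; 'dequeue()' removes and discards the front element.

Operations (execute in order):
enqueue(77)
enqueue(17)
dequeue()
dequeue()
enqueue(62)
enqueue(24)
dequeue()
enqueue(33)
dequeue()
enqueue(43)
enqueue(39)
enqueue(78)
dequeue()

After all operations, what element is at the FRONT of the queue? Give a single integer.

enqueue(77): queue = [77]
enqueue(17): queue = [77, 17]
dequeue(): queue = [17]
dequeue(): queue = []
enqueue(62): queue = [62]
enqueue(24): queue = [62, 24]
dequeue(): queue = [24]
enqueue(33): queue = [24, 33]
dequeue(): queue = [33]
enqueue(43): queue = [33, 43]
enqueue(39): queue = [33, 43, 39]
enqueue(78): queue = [33, 43, 39, 78]
dequeue(): queue = [43, 39, 78]

Answer: 43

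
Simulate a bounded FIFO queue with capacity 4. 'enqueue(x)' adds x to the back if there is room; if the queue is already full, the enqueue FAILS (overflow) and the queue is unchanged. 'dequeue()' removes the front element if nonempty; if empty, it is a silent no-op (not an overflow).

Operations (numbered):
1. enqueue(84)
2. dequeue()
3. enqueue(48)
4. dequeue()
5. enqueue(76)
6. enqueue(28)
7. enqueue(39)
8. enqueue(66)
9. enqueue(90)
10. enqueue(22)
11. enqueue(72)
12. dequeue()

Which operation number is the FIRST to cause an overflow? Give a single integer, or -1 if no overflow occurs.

1. enqueue(84): size=1
2. dequeue(): size=0
3. enqueue(48): size=1
4. dequeue(): size=0
5. enqueue(76): size=1
6. enqueue(28): size=2
7. enqueue(39): size=3
8. enqueue(66): size=4
9. enqueue(90): size=4=cap → OVERFLOW (fail)
10. enqueue(22): size=4=cap → OVERFLOW (fail)
11. enqueue(72): size=4=cap → OVERFLOW (fail)
12. dequeue(): size=3

Answer: 9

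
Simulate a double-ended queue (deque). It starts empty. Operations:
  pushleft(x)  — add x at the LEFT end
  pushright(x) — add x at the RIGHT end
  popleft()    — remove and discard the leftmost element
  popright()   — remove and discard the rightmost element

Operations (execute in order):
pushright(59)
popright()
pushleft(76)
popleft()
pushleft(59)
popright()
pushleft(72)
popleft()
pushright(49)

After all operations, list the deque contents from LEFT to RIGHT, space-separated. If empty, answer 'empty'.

Answer: 49

Derivation:
pushright(59): [59]
popright(): []
pushleft(76): [76]
popleft(): []
pushleft(59): [59]
popright(): []
pushleft(72): [72]
popleft(): []
pushright(49): [49]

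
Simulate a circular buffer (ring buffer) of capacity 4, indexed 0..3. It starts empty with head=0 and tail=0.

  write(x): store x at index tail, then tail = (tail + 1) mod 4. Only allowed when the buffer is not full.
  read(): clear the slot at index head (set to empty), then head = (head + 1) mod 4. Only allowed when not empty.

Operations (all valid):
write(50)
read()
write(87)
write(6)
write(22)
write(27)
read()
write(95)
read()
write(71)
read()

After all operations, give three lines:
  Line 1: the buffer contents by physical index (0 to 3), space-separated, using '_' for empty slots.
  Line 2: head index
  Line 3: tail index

Answer: 27 95 71 _
0
3

Derivation:
write(50): buf=[50 _ _ _], head=0, tail=1, size=1
read(): buf=[_ _ _ _], head=1, tail=1, size=0
write(87): buf=[_ 87 _ _], head=1, tail=2, size=1
write(6): buf=[_ 87 6 _], head=1, tail=3, size=2
write(22): buf=[_ 87 6 22], head=1, tail=0, size=3
write(27): buf=[27 87 6 22], head=1, tail=1, size=4
read(): buf=[27 _ 6 22], head=2, tail=1, size=3
write(95): buf=[27 95 6 22], head=2, tail=2, size=4
read(): buf=[27 95 _ 22], head=3, tail=2, size=3
write(71): buf=[27 95 71 22], head=3, tail=3, size=4
read(): buf=[27 95 71 _], head=0, tail=3, size=3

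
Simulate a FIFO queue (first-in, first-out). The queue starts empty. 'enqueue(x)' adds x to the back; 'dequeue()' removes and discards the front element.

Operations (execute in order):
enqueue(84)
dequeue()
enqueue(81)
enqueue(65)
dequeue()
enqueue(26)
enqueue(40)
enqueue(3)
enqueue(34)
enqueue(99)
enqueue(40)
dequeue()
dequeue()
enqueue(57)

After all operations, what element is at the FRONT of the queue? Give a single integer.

Answer: 40

Derivation:
enqueue(84): queue = [84]
dequeue(): queue = []
enqueue(81): queue = [81]
enqueue(65): queue = [81, 65]
dequeue(): queue = [65]
enqueue(26): queue = [65, 26]
enqueue(40): queue = [65, 26, 40]
enqueue(3): queue = [65, 26, 40, 3]
enqueue(34): queue = [65, 26, 40, 3, 34]
enqueue(99): queue = [65, 26, 40, 3, 34, 99]
enqueue(40): queue = [65, 26, 40, 3, 34, 99, 40]
dequeue(): queue = [26, 40, 3, 34, 99, 40]
dequeue(): queue = [40, 3, 34, 99, 40]
enqueue(57): queue = [40, 3, 34, 99, 40, 57]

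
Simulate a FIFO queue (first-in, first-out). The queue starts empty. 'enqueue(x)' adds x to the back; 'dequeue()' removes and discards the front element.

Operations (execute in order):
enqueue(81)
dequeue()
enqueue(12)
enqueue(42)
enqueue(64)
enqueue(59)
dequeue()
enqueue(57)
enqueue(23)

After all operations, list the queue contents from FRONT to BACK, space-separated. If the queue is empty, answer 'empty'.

Answer: 42 64 59 57 23

Derivation:
enqueue(81): [81]
dequeue(): []
enqueue(12): [12]
enqueue(42): [12, 42]
enqueue(64): [12, 42, 64]
enqueue(59): [12, 42, 64, 59]
dequeue(): [42, 64, 59]
enqueue(57): [42, 64, 59, 57]
enqueue(23): [42, 64, 59, 57, 23]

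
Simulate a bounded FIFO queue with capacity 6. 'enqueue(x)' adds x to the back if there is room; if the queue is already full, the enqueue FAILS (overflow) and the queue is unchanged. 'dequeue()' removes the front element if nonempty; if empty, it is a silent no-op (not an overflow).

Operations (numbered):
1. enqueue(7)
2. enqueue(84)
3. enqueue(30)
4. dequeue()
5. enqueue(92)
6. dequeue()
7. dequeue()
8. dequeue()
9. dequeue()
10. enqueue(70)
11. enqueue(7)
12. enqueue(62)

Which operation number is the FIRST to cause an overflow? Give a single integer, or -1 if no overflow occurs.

1. enqueue(7): size=1
2. enqueue(84): size=2
3. enqueue(30): size=3
4. dequeue(): size=2
5. enqueue(92): size=3
6. dequeue(): size=2
7. dequeue(): size=1
8. dequeue(): size=0
9. dequeue(): empty, no-op, size=0
10. enqueue(70): size=1
11. enqueue(7): size=2
12. enqueue(62): size=3

Answer: -1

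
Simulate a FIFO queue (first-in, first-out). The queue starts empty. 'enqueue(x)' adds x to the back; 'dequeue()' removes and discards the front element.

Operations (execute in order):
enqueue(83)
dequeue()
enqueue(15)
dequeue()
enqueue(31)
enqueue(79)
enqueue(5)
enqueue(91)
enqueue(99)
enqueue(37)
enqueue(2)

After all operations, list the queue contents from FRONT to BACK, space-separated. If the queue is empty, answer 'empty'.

enqueue(83): [83]
dequeue(): []
enqueue(15): [15]
dequeue(): []
enqueue(31): [31]
enqueue(79): [31, 79]
enqueue(5): [31, 79, 5]
enqueue(91): [31, 79, 5, 91]
enqueue(99): [31, 79, 5, 91, 99]
enqueue(37): [31, 79, 5, 91, 99, 37]
enqueue(2): [31, 79, 5, 91, 99, 37, 2]

Answer: 31 79 5 91 99 37 2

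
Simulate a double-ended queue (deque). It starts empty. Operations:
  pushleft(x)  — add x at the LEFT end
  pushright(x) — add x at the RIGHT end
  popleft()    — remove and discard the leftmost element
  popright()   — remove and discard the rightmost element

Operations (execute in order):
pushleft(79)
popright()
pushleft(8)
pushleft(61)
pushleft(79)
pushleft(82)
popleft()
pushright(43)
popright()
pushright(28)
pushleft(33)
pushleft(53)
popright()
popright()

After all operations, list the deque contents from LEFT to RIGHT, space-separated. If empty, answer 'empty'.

Answer: 53 33 79 61

Derivation:
pushleft(79): [79]
popright(): []
pushleft(8): [8]
pushleft(61): [61, 8]
pushleft(79): [79, 61, 8]
pushleft(82): [82, 79, 61, 8]
popleft(): [79, 61, 8]
pushright(43): [79, 61, 8, 43]
popright(): [79, 61, 8]
pushright(28): [79, 61, 8, 28]
pushleft(33): [33, 79, 61, 8, 28]
pushleft(53): [53, 33, 79, 61, 8, 28]
popright(): [53, 33, 79, 61, 8]
popright(): [53, 33, 79, 61]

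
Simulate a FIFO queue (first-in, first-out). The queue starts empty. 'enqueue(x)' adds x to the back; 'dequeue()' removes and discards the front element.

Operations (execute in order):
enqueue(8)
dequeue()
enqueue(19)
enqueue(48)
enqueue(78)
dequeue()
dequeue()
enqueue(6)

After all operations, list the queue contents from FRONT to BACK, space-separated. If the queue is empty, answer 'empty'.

enqueue(8): [8]
dequeue(): []
enqueue(19): [19]
enqueue(48): [19, 48]
enqueue(78): [19, 48, 78]
dequeue(): [48, 78]
dequeue(): [78]
enqueue(6): [78, 6]

Answer: 78 6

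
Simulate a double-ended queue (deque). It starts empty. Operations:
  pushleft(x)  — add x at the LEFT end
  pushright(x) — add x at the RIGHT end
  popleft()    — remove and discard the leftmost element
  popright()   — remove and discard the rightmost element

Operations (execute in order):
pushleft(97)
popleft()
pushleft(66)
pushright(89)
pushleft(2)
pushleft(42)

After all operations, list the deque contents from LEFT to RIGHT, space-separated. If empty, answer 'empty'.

Answer: 42 2 66 89

Derivation:
pushleft(97): [97]
popleft(): []
pushleft(66): [66]
pushright(89): [66, 89]
pushleft(2): [2, 66, 89]
pushleft(42): [42, 2, 66, 89]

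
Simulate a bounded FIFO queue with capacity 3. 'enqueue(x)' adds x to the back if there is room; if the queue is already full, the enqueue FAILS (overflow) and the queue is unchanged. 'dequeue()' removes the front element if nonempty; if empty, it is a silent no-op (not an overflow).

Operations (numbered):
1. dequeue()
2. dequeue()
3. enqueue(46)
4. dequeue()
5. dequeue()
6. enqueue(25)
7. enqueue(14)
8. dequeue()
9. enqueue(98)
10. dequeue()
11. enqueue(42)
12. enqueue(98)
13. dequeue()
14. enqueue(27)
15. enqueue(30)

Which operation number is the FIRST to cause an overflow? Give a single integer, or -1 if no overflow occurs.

1. dequeue(): empty, no-op, size=0
2. dequeue(): empty, no-op, size=0
3. enqueue(46): size=1
4. dequeue(): size=0
5. dequeue(): empty, no-op, size=0
6. enqueue(25): size=1
7. enqueue(14): size=2
8. dequeue(): size=1
9. enqueue(98): size=2
10. dequeue(): size=1
11. enqueue(42): size=2
12. enqueue(98): size=3
13. dequeue(): size=2
14. enqueue(27): size=3
15. enqueue(30): size=3=cap → OVERFLOW (fail)

Answer: 15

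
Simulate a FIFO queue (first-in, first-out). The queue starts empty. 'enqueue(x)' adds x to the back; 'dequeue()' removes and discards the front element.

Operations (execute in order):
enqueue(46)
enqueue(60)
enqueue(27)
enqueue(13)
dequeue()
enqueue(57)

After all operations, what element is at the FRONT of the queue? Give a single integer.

Answer: 60

Derivation:
enqueue(46): queue = [46]
enqueue(60): queue = [46, 60]
enqueue(27): queue = [46, 60, 27]
enqueue(13): queue = [46, 60, 27, 13]
dequeue(): queue = [60, 27, 13]
enqueue(57): queue = [60, 27, 13, 57]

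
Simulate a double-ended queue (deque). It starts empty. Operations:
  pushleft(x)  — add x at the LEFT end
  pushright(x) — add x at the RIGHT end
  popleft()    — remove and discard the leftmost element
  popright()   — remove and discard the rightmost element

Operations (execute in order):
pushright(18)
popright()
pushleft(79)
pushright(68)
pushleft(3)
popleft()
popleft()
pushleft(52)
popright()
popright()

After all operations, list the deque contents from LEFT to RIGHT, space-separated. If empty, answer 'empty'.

pushright(18): [18]
popright(): []
pushleft(79): [79]
pushright(68): [79, 68]
pushleft(3): [3, 79, 68]
popleft(): [79, 68]
popleft(): [68]
pushleft(52): [52, 68]
popright(): [52]
popright(): []

Answer: empty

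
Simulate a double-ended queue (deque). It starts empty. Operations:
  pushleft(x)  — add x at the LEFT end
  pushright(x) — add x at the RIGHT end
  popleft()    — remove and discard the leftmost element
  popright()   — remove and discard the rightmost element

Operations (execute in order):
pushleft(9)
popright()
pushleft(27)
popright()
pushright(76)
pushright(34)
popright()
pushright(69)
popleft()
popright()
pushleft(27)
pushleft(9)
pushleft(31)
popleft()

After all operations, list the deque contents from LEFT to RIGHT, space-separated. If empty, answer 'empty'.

pushleft(9): [9]
popright(): []
pushleft(27): [27]
popright(): []
pushright(76): [76]
pushright(34): [76, 34]
popright(): [76]
pushright(69): [76, 69]
popleft(): [69]
popright(): []
pushleft(27): [27]
pushleft(9): [9, 27]
pushleft(31): [31, 9, 27]
popleft(): [9, 27]

Answer: 9 27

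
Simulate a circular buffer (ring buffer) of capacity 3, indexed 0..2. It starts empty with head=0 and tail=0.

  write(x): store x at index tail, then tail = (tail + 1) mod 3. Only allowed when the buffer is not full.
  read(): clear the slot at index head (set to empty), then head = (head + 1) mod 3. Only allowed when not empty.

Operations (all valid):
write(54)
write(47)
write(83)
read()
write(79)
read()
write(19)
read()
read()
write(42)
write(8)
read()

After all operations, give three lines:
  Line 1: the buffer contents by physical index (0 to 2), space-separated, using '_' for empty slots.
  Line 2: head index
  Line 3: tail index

write(54): buf=[54 _ _], head=0, tail=1, size=1
write(47): buf=[54 47 _], head=0, tail=2, size=2
write(83): buf=[54 47 83], head=0, tail=0, size=3
read(): buf=[_ 47 83], head=1, tail=0, size=2
write(79): buf=[79 47 83], head=1, tail=1, size=3
read(): buf=[79 _ 83], head=2, tail=1, size=2
write(19): buf=[79 19 83], head=2, tail=2, size=3
read(): buf=[79 19 _], head=0, tail=2, size=2
read(): buf=[_ 19 _], head=1, tail=2, size=1
write(42): buf=[_ 19 42], head=1, tail=0, size=2
write(8): buf=[8 19 42], head=1, tail=1, size=3
read(): buf=[8 _ 42], head=2, tail=1, size=2

Answer: 8 _ 42
2
1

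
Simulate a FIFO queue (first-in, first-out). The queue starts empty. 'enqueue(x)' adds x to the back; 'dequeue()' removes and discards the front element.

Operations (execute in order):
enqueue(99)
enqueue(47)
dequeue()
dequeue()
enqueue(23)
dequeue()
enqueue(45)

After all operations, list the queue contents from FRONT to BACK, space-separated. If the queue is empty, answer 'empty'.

Answer: 45

Derivation:
enqueue(99): [99]
enqueue(47): [99, 47]
dequeue(): [47]
dequeue(): []
enqueue(23): [23]
dequeue(): []
enqueue(45): [45]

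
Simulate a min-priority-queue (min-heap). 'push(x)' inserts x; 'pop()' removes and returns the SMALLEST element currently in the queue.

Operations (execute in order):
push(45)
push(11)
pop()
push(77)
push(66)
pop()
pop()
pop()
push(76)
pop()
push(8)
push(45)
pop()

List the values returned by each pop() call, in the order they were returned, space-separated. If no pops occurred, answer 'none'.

Answer: 11 45 66 77 76 8

Derivation:
push(45): heap contents = [45]
push(11): heap contents = [11, 45]
pop() → 11: heap contents = [45]
push(77): heap contents = [45, 77]
push(66): heap contents = [45, 66, 77]
pop() → 45: heap contents = [66, 77]
pop() → 66: heap contents = [77]
pop() → 77: heap contents = []
push(76): heap contents = [76]
pop() → 76: heap contents = []
push(8): heap contents = [8]
push(45): heap contents = [8, 45]
pop() → 8: heap contents = [45]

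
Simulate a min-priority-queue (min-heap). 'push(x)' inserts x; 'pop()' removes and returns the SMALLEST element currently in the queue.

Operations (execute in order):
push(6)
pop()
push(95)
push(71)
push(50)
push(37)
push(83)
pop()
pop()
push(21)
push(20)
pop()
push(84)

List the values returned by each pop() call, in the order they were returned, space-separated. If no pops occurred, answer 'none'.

Answer: 6 37 50 20

Derivation:
push(6): heap contents = [6]
pop() → 6: heap contents = []
push(95): heap contents = [95]
push(71): heap contents = [71, 95]
push(50): heap contents = [50, 71, 95]
push(37): heap contents = [37, 50, 71, 95]
push(83): heap contents = [37, 50, 71, 83, 95]
pop() → 37: heap contents = [50, 71, 83, 95]
pop() → 50: heap contents = [71, 83, 95]
push(21): heap contents = [21, 71, 83, 95]
push(20): heap contents = [20, 21, 71, 83, 95]
pop() → 20: heap contents = [21, 71, 83, 95]
push(84): heap contents = [21, 71, 83, 84, 95]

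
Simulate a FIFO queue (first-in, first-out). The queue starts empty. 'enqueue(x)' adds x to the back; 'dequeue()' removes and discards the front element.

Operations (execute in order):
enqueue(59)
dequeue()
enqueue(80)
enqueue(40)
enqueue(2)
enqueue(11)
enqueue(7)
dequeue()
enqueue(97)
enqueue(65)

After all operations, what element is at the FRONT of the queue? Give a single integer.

enqueue(59): queue = [59]
dequeue(): queue = []
enqueue(80): queue = [80]
enqueue(40): queue = [80, 40]
enqueue(2): queue = [80, 40, 2]
enqueue(11): queue = [80, 40, 2, 11]
enqueue(7): queue = [80, 40, 2, 11, 7]
dequeue(): queue = [40, 2, 11, 7]
enqueue(97): queue = [40, 2, 11, 7, 97]
enqueue(65): queue = [40, 2, 11, 7, 97, 65]

Answer: 40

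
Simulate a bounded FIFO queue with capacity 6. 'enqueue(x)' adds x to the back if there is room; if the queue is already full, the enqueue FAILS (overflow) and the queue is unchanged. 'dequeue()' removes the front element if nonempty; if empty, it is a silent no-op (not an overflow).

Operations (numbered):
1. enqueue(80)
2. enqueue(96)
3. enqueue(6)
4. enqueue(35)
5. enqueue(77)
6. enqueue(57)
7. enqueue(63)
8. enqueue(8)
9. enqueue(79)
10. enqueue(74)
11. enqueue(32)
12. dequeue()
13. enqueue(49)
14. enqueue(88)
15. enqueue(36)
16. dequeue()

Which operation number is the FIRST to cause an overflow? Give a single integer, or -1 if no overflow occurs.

Answer: 7

Derivation:
1. enqueue(80): size=1
2. enqueue(96): size=2
3. enqueue(6): size=3
4. enqueue(35): size=4
5. enqueue(77): size=5
6. enqueue(57): size=6
7. enqueue(63): size=6=cap → OVERFLOW (fail)
8. enqueue(8): size=6=cap → OVERFLOW (fail)
9. enqueue(79): size=6=cap → OVERFLOW (fail)
10. enqueue(74): size=6=cap → OVERFLOW (fail)
11. enqueue(32): size=6=cap → OVERFLOW (fail)
12. dequeue(): size=5
13. enqueue(49): size=6
14. enqueue(88): size=6=cap → OVERFLOW (fail)
15. enqueue(36): size=6=cap → OVERFLOW (fail)
16. dequeue(): size=5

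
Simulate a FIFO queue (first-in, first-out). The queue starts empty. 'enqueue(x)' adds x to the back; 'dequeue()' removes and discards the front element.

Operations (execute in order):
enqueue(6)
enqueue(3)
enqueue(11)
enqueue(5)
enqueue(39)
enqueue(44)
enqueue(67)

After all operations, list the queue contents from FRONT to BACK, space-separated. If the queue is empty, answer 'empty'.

Answer: 6 3 11 5 39 44 67

Derivation:
enqueue(6): [6]
enqueue(3): [6, 3]
enqueue(11): [6, 3, 11]
enqueue(5): [6, 3, 11, 5]
enqueue(39): [6, 3, 11, 5, 39]
enqueue(44): [6, 3, 11, 5, 39, 44]
enqueue(67): [6, 3, 11, 5, 39, 44, 67]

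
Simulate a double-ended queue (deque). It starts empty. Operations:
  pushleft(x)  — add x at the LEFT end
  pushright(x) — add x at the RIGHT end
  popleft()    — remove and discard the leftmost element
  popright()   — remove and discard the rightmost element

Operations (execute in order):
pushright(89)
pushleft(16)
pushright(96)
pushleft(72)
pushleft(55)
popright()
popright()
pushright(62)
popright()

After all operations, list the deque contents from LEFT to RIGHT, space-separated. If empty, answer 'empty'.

Answer: 55 72 16

Derivation:
pushright(89): [89]
pushleft(16): [16, 89]
pushright(96): [16, 89, 96]
pushleft(72): [72, 16, 89, 96]
pushleft(55): [55, 72, 16, 89, 96]
popright(): [55, 72, 16, 89]
popright(): [55, 72, 16]
pushright(62): [55, 72, 16, 62]
popright(): [55, 72, 16]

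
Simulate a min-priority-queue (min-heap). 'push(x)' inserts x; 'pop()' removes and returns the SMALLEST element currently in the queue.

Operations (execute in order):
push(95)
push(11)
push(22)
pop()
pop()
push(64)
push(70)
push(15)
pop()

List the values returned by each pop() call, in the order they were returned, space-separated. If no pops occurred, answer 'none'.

Answer: 11 22 15

Derivation:
push(95): heap contents = [95]
push(11): heap contents = [11, 95]
push(22): heap contents = [11, 22, 95]
pop() → 11: heap contents = [22, 95]
pop() → 22: heap contents = [95]
push(64): heap contents = [64, 95]
push(70): heap contents = [64, 70, 95]
push(15): heap contents = [15, 64, 70, 95]
pop() → 15: heap contents = [64, 70, 95]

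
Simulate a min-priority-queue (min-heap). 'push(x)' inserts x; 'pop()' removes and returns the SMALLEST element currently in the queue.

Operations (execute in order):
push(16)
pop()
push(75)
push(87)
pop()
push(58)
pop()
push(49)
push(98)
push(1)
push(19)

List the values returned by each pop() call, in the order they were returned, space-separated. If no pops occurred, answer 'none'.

push(16): heap contents = [16]
pop() → 16: heap contents = []
push(75): heap contents = [75]
push(87): heap contents = [75, 87]
pop() → 75: heap contents = [87]
push(58): heap contents = [58, 87]
pop() → 58: heap contents = [87]
push(49): heap contents = [49, 87]
push(98): heap contents = [49, 87, 98]
push(1): heap contents = [1, 49, 87, 98]
push(19): heap contents = [1, 19, 49, 87, 98]

Answer: 16 75 58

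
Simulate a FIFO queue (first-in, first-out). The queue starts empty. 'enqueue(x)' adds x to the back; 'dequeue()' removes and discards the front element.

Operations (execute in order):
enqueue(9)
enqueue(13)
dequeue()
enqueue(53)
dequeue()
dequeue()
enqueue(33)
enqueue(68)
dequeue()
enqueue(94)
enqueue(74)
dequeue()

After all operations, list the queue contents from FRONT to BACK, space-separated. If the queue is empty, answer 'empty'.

Answer: 94 74

Derivation:
enqueue(9): [9]
enqueue(13): [9, 13]
dequeue(): [13]
enqueue(53): [13, 53]
dequeue(): [53]
dequeue(): []
enqueue(33): [33]
enqueue(68): [33, 68]
dequeue(): [68]
enqueue(94): [68, 94]
enqueue(74): [68, 94, 74]
dequeue(): [94, 74]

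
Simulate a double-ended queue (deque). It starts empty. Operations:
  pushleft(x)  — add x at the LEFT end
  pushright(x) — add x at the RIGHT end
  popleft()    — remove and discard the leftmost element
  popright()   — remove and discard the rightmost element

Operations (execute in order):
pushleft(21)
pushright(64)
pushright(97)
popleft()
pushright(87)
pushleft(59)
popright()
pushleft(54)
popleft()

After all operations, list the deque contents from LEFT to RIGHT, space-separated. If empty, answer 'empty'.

Answer: 59 64 97

Derivation:
pushleft(21): [21]
pushright(64): [21, 64]
pushright(97): [21, 64, 97]
popleft(): [64, 97]
pushright(87): [64, 97, 87]
pushleft(59): [59, 64, 97, 87]
popright(): [59, 64, 97]
pushleft(54): [54, 59, 64, 97]
popleft(): [59, 64, 97]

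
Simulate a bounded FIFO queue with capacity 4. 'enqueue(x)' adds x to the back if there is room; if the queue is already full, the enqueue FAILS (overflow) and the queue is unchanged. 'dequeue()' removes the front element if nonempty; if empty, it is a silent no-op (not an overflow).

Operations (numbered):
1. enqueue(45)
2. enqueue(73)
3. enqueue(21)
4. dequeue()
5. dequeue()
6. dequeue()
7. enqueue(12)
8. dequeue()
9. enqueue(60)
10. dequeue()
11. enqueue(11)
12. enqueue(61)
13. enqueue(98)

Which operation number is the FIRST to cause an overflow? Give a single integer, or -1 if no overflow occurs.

1. enqueue(45): size=1
2. enqueue(73): size=2
3. enqueue(21): size=3
4. dequeue(): size=2
5. dequeue(): size=1
6. dequeue(): size=0
7. enqueue(12): size=1
8. dequeue(): size=0
9. enqueue(60): size=1
10. dequeue(): size=0
11. enqueue(11): size=1
12. enqueue(61): size=2
13. enqueue(98): size=3

Answer: -1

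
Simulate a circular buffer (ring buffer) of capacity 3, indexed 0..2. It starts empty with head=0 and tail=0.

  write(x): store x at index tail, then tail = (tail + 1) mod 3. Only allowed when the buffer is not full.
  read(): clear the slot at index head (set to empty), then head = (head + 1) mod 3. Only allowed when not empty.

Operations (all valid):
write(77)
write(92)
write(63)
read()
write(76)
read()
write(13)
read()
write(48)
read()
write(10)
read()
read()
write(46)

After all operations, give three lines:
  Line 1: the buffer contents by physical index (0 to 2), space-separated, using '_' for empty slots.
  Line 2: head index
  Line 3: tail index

Answer: 10 46 _
0
2

Derivation:
write(77): buf=[77 _ _], head=0, tail=1, size=1
write(92): buf=[77 92 _], head=0, tail=2, size=2
write(63): buf=[77 92 63], head=0, tail=0, size=3
read(): buf=[_ 92 63], head=1, tail=0, size=2
write(76): buf=[76 92 63], head=1, tail=1, size=3
read(): buf=[76 _ 63], head=2, tail=1, size=2
write(13): buf=[76 13 63], head=2, tail=2, size=3
read(): buf=[76 13 _], head=0, tail=2, size=2
write(48): buf=[76 13 48], head=0, tail=0, size=3
read(): buf=[_ 13 48], head=1, tail=0, size=2
write(10): buf=[10 13 48], head=1, tail=1, size=3
read(): buf=[10 _ 48], head=2, tail=1, size=2
read(): buf=[10 _ _], head=0, tail=1, size=1
write(46): buf=[10 46 _], head=0, tail=2, size=2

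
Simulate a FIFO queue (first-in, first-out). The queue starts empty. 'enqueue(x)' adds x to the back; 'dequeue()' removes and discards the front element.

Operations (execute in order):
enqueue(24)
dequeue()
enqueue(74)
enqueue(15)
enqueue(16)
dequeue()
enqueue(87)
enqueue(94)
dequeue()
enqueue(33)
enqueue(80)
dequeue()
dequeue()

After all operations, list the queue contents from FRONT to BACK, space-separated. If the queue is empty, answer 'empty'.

enqueue(24): [24]
dequeue(): []
enqueue(74): [74]
enqueue(15): [74, 15]
enqueue(16): [74, 15, 16]
dequeue(): [15, 16]
enqueue(87): [15, 16, 87]
enqueue(94): [15, 16, 87, 94]
dequeue(): [16, 87, 94]
enqueue(33): [16, 87, 94, 33]
enqueue(80): [16, 87, 94, 33, 80]
dequeue(): [87, 94, 33, 80]
dequeue(): [94, 33, 80]

Answer: 94 33 80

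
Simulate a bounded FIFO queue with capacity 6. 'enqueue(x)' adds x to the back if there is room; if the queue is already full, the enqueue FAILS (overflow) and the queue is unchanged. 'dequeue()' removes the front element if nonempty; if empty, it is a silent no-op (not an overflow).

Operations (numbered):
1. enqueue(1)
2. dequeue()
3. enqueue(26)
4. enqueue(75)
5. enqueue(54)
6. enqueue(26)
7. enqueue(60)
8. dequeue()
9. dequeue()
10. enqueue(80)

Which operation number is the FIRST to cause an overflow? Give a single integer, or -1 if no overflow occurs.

1. enqueue(1): size=1
2. dequeue(): size=0
3. enqueue(26): size=1
4. enqueue(75): size=2
5. enqueue(54): size=3
6. enqueue(26): size=4
7. enqueue(60): size=5
8. dequeue(): size=4
9. dequeue(): size=3
10. enqueue(80): size=4

Answer: -1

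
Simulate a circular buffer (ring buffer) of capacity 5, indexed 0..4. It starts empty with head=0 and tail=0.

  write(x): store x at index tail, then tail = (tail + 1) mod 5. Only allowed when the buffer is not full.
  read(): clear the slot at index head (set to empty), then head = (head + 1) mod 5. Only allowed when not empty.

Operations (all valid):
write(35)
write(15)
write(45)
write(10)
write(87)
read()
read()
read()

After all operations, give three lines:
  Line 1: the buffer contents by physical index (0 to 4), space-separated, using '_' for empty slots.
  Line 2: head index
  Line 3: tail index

write(35): buf=[35 _ _ _ _], head=0, tail=1, size=1
write(15): buf=[35 15 _ _ _], head=0, tail=2, size=2
write(45): buf=[35 15 45 _ _], head=0, tail=3, size=3
write(10): buf=[35 15 45 10 _], head=0, tail=4, size=4
write(87): buf=[35 15 45 10 87], head=0, tail=0, size=5
read(): buf=[_ 15 45 10 87], head=1, tail=0, size=4
read(): buf=[_ _ 45 10 87], head=2, tail=0, size=3
read(): buf=[_ _ _ 10 87], head=3, tail=0, size=2

Answer: _ _ _ 10 87
3
0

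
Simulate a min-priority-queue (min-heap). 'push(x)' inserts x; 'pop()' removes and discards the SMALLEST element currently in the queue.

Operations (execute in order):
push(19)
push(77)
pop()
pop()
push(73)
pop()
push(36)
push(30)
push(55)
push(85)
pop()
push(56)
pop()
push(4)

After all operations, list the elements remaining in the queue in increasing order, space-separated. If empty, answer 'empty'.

Answer: 4 55 56 85

Derivation:
push(19): heap contents = [19]
push(77): heap contents = [19, 77]
pop() → 19: heap contents = [77]
pop() → 77: heap contents = []
push(73): heap contents = [73]
pop() → 73: heap contents = []
push(36): heap contents = [36]
push(30): heap contents = [30, 36]
push(55): heap contents = [30, 36, 55]
push(85): heap contents = [30, 36, 55, 85]
pop() → 30: heap contents = [36, 55, 85]
push(56): heap contents = [36, 55, 56, 85]
pop() → 36: heap contents = [55, 56, 85]
push(4): heap contents = [4, 55, 56, 85]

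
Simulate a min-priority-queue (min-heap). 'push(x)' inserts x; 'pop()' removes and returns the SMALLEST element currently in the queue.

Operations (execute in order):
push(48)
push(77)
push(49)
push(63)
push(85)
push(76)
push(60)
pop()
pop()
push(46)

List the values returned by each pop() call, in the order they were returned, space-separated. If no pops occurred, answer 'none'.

push(48): heap contents = [48]
push(77): heap contents = [48, 77]
push(49): heap contents = [48, 49, 77]
push(63): heap contents = [48, 49, 63, 77]
push(85): heap contents = [48, 49, 63, 77, 85]
push(76): heap contents = [48, 49, 63, 76, 77, 85]
push(60): heap contents = [48, 49, 60, 63, 76, 77, 85]
pop() → 48: heap contents = [49, 60, 63, 76, 77, 85]
pop() → 49: heap contents = [60, 63, 76, 77, 85]
push(46): heap contents = [46, 60, 63, 76, 77, 85]

Answer: 48 49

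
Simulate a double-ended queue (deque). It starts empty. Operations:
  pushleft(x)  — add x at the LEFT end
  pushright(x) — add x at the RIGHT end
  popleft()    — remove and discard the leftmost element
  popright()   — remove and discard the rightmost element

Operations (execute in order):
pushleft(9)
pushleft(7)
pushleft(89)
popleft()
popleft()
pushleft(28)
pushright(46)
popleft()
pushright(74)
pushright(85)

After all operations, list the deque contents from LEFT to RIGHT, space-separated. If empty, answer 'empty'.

pushleft(9): [9]
pushleft(7): [7, 9]
pushleft(89): [89, 7, 9]
popleft(): [7, 9]
popleft(): [9]
pushleft(28): [28, 9]
pushright(46): [28, 9, 46]
popleft(): [9, 46]
pushright(74): [9, 46, 74]
pushright(85): [9, 46, 74, 85]

Answer: 9 46 74 85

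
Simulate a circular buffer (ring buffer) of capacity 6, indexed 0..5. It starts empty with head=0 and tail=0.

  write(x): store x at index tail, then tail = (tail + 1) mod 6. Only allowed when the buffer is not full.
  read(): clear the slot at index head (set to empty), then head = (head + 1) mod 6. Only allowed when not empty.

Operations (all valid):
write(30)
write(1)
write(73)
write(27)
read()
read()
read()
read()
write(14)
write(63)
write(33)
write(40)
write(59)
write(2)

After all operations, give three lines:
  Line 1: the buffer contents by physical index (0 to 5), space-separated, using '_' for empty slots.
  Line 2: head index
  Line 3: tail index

Answer: 33 40 59 2 14 63
4
4

Derivation:
write(30): buf=[30 _ _ _ _ _], head=0, tail=1, size=1
write(1): buf=[30 1 _ _ _ _], head=0, tail=2, size=2
write(73): buf=[30 1 73 _ _ _], head=0, tail=3, size=3
write(27): buf=[30 1 73 27 _ _], head=0, tail=4, size=4
read(): buf=[_ 1 73 27 _ _], head=1, tail=4, size=3
read(): buf=[_ _ 73 27 _ _], head=2, tail=4, size=2
read(): buf=[_ _ _ 27 _ _], head=3, tail=4, size=1
read(): buf=[_ _ _ _ _ _], head=4, tail=4, size=0
write(14): buf=[_ _ _ _ 14 _], head=4, tail=5, size=1
write(63): buf=[_ _ _ _ 14 63], head=4, tail=0, size=2
write(33): buf=[33 _ _ _ 14 63], head=4, tail=1, size=3
write(40): buf=[33 40 _ _ 14 63], head=4, tail=2, size=4
write(59): buf=[33 40 59 _ 14 63], head=4, tail=3, size=5
write(2): buf=[33 40 59 2 14 63], head=4, tail=4, size=6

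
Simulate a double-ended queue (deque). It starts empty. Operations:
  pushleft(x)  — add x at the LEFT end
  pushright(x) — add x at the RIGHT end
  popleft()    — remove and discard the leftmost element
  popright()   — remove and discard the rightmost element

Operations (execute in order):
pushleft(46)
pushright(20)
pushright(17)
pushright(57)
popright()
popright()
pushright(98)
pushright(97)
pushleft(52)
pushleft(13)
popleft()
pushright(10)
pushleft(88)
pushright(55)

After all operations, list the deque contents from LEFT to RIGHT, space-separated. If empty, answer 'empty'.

Answer: 88 52 46 20 98 97 10 55

Derivation:
pushleft(46): [46]
pushright(20): [46, 20]
pushright(17): [46, 20, 17]
pushright(57): [46, 20, 17, 57]
popright(): [46, 20, 17]
popright(): [46, 20]
pushright(98): [46, 20, 98]
pushright(97): [46, 20, 98, 97]
pushleft(52): [52, 46, 20, 98, 97]
pushleft(13): [13, 52, 46, 20, 98, 97]
popleft(): [52, 46, 20, 98, 97]
pushright(10): [52, 46, 20, 98, 97, 10]
pushleft(88): [88, 52, 46, 20, 98, 97, 10]
pushright(55): [88, 52, 46, 20, 98, 97, 10, 55]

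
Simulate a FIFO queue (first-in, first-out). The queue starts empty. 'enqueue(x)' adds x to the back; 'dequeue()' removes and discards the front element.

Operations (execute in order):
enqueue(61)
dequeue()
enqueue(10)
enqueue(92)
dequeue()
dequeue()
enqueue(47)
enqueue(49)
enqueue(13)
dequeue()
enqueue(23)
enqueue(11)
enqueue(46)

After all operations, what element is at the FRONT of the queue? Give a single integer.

Answer: 49

Derivation:
enqueue(61): queue = [61]
dequeue(): queue = []
enqueue(10): queue = [10]
enqueue(92): queue = [10, 92]
dequeue(): queue = [92]
dequeue(): queue = []
enqueue(47): queue = [47]
enqueue(49): queue = [47, 49]
enqueue(13): queue = [47, 49, 13]
dequeue(): queue = [49, 13]
enqueue(23): queue = [49, 13, 23]
enqueue(11): queue = [49, 13, 23, 11]
enqueue(46): queue = [49, 13, 23, 11, 46]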